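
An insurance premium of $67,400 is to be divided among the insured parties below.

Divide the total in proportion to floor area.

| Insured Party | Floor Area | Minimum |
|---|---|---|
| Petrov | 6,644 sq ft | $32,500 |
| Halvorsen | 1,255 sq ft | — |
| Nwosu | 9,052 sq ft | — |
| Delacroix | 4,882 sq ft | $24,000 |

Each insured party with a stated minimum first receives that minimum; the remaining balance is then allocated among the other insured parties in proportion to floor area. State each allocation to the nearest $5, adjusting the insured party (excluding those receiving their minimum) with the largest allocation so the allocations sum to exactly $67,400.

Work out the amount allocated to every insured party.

Petrov: $32,500; Halvorsen: $1,325; Nwosu: $9,575; Delacroix: $24,000

Fund the minimums — Petrov $32,500; Delacroix $24,000. Balance $10,900.
Balance split over remaining floor area 10,307: Halvorsen 1,327.20 → $1,325; Nwosu 9,572.80 → $9,575.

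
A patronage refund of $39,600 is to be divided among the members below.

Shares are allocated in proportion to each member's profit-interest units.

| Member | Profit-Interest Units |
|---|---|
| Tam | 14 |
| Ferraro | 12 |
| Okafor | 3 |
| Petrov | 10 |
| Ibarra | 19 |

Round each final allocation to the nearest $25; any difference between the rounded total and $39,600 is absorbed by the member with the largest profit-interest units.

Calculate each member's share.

Combined profit-interest units = 14 + 12 + 3 + 10 + 19 = 58.
Unrounded shares: Tam 9,558.62; Ferraro 8,193.10; Okafor 2,048.28; Petrov 6,827.59; Ibarra 12,972.41.
At nearest $25: Tam $9,550; Ferraro $8,200; Okafor $2,050; Petrov $6,825; Ibarra $12,975. Sum = $39,600.
Sum already equals the total — no adjustment.

Tam: $9,550 · Ferraro: $8,200 · Okafor: $2,050 · Petrov: $6,825 · Ibarra: $12,975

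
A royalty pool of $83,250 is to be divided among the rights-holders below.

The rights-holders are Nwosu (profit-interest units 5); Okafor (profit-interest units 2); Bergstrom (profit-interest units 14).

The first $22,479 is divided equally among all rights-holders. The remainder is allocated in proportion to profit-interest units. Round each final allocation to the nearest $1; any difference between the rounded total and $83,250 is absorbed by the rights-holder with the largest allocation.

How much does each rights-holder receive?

First tranche $22,479 split equally: $7,493 each.
Remainder $60,771 by profit-interest units (total 21): Nwosu 14,469.29 → $14,469; Okafor 5,787.71 → $5,788; Bergstrom 40,514.00 → $40,514.
Totals: Nwosu $7,493 + $14,469 = $21,962; Okafor $7,493 + $5,788 = $13,281; Bergstrom $7,493 + $40,514 = $48,007.

Nwosu: $21,962; Okafor: $13,281; Bergstrom: $48,007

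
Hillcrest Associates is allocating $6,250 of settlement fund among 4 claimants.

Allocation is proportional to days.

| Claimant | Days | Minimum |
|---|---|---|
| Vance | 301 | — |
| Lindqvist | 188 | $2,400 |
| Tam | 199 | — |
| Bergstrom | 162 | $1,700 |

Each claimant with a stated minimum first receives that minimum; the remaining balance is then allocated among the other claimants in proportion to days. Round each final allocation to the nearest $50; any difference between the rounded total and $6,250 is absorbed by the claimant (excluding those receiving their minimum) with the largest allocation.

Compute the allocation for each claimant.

Guaranteed amounts: Lindqvist $2,400; Bergstrom $1,700. Residual $2,150.
Residual split over remaining days 500: Vance 1,294.30 → $1,300; Tam 855.70 → $850.

Vance: $1,300; Lindqvist: $2,400; Tam: $850; Bergstrom: $1,700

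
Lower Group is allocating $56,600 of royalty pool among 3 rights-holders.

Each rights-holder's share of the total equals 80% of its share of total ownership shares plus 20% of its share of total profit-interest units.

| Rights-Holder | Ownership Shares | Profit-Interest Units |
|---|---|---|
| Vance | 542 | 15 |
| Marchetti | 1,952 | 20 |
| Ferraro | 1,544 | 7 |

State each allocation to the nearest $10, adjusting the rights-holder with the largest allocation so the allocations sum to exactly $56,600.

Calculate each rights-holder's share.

Ownership shares total 4,038; profit-interest units total 42.
Blended shares (80% ownership shares + 20% profit-interest units): Vance 0.1788; Marchetti 0.4820; Ferraro 0.3392.
Unrounded shares: Vance 10,120.56; Marchetti 27,279.17; Ferraro 19,200.27.
At nearest $10: Vance $10,120; Marchetti $27,280; Ferraro $19,200. Sum = $56,600.
Rounded total matches; no reconciliation needed.

Vance: $10,120 | Marchetti: $27,280 | Ferraro: $19,200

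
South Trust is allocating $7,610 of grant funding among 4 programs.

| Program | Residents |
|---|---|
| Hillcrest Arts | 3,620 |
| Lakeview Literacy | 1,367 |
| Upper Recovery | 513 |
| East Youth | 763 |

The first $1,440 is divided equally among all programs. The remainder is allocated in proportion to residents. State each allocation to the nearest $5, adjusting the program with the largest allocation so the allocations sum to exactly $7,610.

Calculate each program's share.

First tranche $1,440 split equally: $360 each.
Remainder $6,170 by residents (total 6,263): Hillcrest Arts 3,566.25 → $3,565; Lakeview Literacy 1,346.70 → $1,345; Upper Recovery 505.38 → $505; East Youth 751.67 → $750.
Rounding difference +$5 on remainder applied to Hillcrest Arts.
Totals: Hillcrest Arts $360 + $3,570 = $3,930; Lakeview Literacy $360 + $1,345 = $1,705; Upper Recovery $360 + $505 = $865; East Youth $360 + $750 = $1,110.

Hillcrest Arts: $3,930 · Lakeview Literacy: $1,705 · Upper Recovery: $865 · East Youth: $1,110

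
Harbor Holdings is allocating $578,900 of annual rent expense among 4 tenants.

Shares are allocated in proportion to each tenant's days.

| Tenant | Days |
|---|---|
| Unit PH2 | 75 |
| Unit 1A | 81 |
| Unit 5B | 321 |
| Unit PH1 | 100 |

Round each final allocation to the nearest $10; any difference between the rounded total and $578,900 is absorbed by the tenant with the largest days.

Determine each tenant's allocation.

Days total: 75 + 81 + 321 + 100 = 577.
Proportional shares: Unit PH2 75,246.97; Unit 1A 81,266.72; Unit 5B 322,057.02; Unit PH1 100,329.29.
Rounded to nearest $10: Unit PH2 $75,250; Unit 1A $81,270; Unit 5B $322,060; Unit PH1 $100,330. Sum = $578,910.
Difference $578,900 − $578,910 = −$10 applied to largest days (Unit 5B): Unit 5B becomes $322,050.

Unit PH2: $75,250 | Unit 1A: $81,270 | Unit 5B: $322,050 | Unit PH1: $100,330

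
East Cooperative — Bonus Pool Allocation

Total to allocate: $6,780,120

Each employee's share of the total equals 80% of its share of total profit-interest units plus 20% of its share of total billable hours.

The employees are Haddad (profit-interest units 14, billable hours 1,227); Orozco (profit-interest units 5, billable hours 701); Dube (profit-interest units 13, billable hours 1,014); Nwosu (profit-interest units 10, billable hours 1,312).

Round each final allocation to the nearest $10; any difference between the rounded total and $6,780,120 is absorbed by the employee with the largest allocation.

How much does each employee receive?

Haddad: $2,199,160 · Orozco: $869,180 · Dube: $2,002,110 · Nwosu: $1,709,670

Profit-interest units total 42; billable hours total 4,254.
Blended shares (80% profit-interest units + 20% billable hours): Haddad 0.3244; Orozco 0.1282; Dube 0.2953; Nwosu 0.2522.
Unrounded shares: Haddad 2,199,155.99; Orozco 869,179.60; Dube 2,002,114.02; Nwosu 1,709,670.40.
After rounding ($10): Haddad $2,199,160; Orozco $869,180; Dube $2,002,110; Nwosu $1,709,670. Sum = $6,780,120.
Rounded total matches; no reconciliation needed.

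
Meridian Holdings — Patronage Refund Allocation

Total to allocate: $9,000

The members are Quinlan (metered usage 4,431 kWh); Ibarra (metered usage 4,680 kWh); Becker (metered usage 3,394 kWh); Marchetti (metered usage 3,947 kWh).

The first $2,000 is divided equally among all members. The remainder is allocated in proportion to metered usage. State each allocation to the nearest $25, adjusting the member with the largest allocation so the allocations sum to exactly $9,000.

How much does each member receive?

$2,000 shared equally gives $500 per member.
Remainder $7,000 by metered usage (total 16,452): Quinlan 1,885.30 → $1,875; Ibarra 1,991.25 → $2,000; Becker 1,444.08 → $1,450; Marchetti 1,679.37 → $1,675.
Totals: Quinlan $500 + $1,875 = $2,375; Ibarra $500 + $2,000 = $2,500; Becker $500 + $1,450 = $1,950; Marchetti $500 + $1,675 = $2,175.

Quinlan: $2,375; Ibarra: $2,500; Becker: $1,950; Marchetti: $2,175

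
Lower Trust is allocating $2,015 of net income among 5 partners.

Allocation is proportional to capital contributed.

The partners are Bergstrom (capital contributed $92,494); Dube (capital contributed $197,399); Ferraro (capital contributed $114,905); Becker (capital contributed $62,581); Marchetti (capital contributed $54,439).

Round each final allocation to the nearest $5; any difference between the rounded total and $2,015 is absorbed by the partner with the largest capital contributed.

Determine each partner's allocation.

Combined capital contributed = 521,818.
Raw shares: Bergstrom 92,494/521,818 × $2,015 = 357.17; Dube 197,399/521,818 × $2,015 = 762.26; Ferraro 114,905/521,818 × $2,015 = 443.71; Becker 62,581/521,818 × $2,015 = 241.66; Marchetti 54,439/521,818 × $2,015 = 210.22.
At nearest $5: Bergstrom $355; Dube $760; Ferraro $445; Becker $240; Marchetti $210. Sum = $2,010.
Difference $2,015 − $2,010 = +$5 applied to largest capital contributed (Dube): Dube becomes $765.

Bergstrom: $355 · Dube: $765 · Ferraro: $445 · Becker: $240 · Marchetti: $210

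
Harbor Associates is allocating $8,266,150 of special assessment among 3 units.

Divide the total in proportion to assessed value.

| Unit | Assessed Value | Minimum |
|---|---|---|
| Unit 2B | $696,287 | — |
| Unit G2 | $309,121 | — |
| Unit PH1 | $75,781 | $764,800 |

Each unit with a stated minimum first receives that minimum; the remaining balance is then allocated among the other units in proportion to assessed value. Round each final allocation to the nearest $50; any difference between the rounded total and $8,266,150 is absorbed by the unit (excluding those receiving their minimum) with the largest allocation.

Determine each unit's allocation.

Guaranteed amounts: Unit PH1 $764,800. Remaining pool $7,501,350.
Remaining pool split over remaining assessed value 1,005,408: Unit 2B 5,194,997.94 → $5,195,000; Unit G2 2,306,352.06 → $2,306,350.

Unit 2B: $5,195,000 | Unit G2: $2,306,350 | Unit PH1: $764,800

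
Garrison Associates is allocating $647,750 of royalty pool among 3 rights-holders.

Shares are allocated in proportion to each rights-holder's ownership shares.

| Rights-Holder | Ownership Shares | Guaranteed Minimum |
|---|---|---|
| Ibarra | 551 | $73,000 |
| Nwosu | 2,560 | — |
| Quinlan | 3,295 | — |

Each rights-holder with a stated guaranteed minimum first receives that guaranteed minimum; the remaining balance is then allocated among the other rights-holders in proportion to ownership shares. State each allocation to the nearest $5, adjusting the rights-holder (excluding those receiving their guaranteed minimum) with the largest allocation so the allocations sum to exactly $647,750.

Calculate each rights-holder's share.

Minimums first: Ibarra $73,000. Balance $574,750.
Balance split over remaining ownership shares 5,855: Nwosu 251,299.74 → $251,300; Quinlan 323,450.26 → $323,450.

Ibarra: $73,000 | Nwosu: $251,300 | Quinlan: $323,450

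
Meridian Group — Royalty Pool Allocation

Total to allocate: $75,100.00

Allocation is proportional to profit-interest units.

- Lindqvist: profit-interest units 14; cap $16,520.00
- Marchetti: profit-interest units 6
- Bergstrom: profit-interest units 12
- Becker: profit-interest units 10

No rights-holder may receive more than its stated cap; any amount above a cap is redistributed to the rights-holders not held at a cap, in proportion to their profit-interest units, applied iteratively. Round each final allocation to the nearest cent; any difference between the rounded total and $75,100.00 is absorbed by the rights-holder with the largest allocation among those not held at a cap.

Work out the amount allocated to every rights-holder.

Lindqvist: $16,520.00; Marchetti: $12,552.86; Bergstrom: $25,105.71; Becker: $20,921.43

Total profit-interest units = 42.
Unconstrained shares: Lindqvist 25,033.3333; Marchetti 10,728.5714; Bergstrom 21,457.1429; Becker 17,880.9524.
Cap binds for Lindqvist ($16,520.00); balance $58,580.00 reallocated over remaining profit-interest units 28.
Shares after redistribution: Marchetti 12,552.8571 → $12,552.86; Bergstrom 25,105.7143 → $25,105.71; Becker 20,921.4286 → $20,921.43.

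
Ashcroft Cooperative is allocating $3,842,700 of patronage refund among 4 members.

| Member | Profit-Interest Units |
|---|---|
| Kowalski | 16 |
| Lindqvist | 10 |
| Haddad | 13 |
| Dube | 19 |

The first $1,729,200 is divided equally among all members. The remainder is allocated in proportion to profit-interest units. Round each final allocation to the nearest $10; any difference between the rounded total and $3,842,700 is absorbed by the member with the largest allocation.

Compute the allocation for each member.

Kowalski: $1,015,330; Lindqvist: $796,700; Haddad: $906,020; Dube: $1,124,650

$1,729,200 shared equally gives $432,300 per member.
Remainder $2,113,500 by profit-interest units (total 58): Kowalski 583,034.48 → $583,030; Lindqvist 364,396.55 → $364,400; Haddad 473,715.52 → $473,720; Dube 692,353.45 → $692,350.
Totals: Kowalski $432,300 + $583,030 = $1,015,330; Lindqvist $432,300 + $364,400 = $796,700; Haddad $432,300 + $473,720 = $906,020; Dube $432,300 + $692,350 = $1,124,650.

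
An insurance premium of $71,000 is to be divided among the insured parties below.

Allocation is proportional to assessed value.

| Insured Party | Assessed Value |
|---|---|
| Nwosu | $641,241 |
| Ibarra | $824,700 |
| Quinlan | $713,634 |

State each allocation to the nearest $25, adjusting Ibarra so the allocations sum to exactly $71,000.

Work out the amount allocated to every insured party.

Nwosu: $20,900; Ibarra: $26,850; Quinlan: $23,250

Combined assessed value = 2,179,575.
Pro-rata amounts: Nwosu 641,241/2,179,575 × $71,000 = 20,888.53; Ibarra 824,700/2,179,575 × $71,000 = 26,864.73; Quinlan 713,634/2,179,575 × $71,000 = 23,246.74.
Rounded to nearest $25: Nwosu $20,900; Ibarra $26,875; Quinlan $23,250. Sum = $71,025.
Difference $71,000 − $71,025 = −$25 applied to Ibarra: Ibarra becomes $26,850.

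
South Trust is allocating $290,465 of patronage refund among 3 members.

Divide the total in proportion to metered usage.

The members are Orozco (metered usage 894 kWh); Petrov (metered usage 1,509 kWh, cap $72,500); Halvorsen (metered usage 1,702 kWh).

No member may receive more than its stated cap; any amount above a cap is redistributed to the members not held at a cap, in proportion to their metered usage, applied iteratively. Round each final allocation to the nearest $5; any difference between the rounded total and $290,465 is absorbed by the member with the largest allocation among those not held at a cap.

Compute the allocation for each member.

Orozco: $75,060; Petrov: $72,500; Halvorsen: $142,905

Sum of metered usage: 4,105.
Proportional shares (ignoring caps): Orozco 63,258.39; Petrov 106,775.08; Halvorsen 120,431.53.
Capped: Petrov ($72,500); balance $217,965 reallocated over remaining metered usage 2,596.
Remaining shares: Orozco 75,061.91 → $75,060; Halvorsen 142,903.09 → $142,905.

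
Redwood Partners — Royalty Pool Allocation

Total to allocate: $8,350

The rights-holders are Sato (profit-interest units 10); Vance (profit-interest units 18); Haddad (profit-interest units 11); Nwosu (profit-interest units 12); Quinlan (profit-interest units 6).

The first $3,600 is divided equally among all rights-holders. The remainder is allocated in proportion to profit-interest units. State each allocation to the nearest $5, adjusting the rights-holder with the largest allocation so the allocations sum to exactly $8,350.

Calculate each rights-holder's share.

Sato: $1,555; Vance: $2,220; Haddad: $1,635; Nwosu: $1,720; Quinlan: $1,220

$3,600 shared equally gives $720 per rights-holder.
Remainder $4,750 by profit-interest units (total 57): Sato 833.33 → $835; Vance 1,500.00 → $1,500; Haddad 916.67 → $915; Nwosu 1,000.00 → $1,000; Quinlan 500.00 → $500.
Totals: Sato $720 + $835 = $1,555; Vance $720 + $1,500 = $2,220; Haddad $720 + $915 = $1,635; Nwosu $720 + $1,000 = $1,720; Quinlan $720 + $500 = $1,220.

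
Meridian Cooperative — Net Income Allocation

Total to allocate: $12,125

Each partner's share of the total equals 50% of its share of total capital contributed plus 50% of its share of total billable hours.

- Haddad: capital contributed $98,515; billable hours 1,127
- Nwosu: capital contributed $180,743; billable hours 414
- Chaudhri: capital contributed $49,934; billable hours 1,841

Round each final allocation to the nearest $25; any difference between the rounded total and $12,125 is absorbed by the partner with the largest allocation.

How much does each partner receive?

Haddad: $3,825; Nwosu: $4,075; Chaudhri: $4,225

Totals — capital contributed 329,192, billable hours 3,382.
Combined weights (50% capital contributed + 50% billable hours): Haddad 0.3162; Nwosu 0.3357; Chaudhri 0.3480.
Raw shares: Haddad 3,834.52; Nwosu 4,070.75; Chaudhri 4,219.74.
At nearest $25: Haddad $3,825; Nwosu $4,075; Chaudhri $4,225. Sum = $12,125.
No rounding difference to absorb.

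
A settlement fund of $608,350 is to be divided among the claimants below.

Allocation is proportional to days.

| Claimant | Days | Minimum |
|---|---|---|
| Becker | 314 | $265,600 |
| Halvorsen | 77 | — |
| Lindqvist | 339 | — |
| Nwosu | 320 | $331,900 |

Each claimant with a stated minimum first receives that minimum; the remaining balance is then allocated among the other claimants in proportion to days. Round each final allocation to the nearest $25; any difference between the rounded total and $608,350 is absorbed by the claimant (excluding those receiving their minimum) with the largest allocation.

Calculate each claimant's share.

Becker: $265,600 · Halvorsen: $2,000 · Lindqvist: $8,850 · Nwosu: $331,900

Guaranteed amounts: Becker $265,600; Nwosu $331,900. Remaining pool $10,850.
Remaining pool split over remaining days 416: Halvorsen 2,008.29 → $2,000; Lindqvist 8,841.71 → $8,850.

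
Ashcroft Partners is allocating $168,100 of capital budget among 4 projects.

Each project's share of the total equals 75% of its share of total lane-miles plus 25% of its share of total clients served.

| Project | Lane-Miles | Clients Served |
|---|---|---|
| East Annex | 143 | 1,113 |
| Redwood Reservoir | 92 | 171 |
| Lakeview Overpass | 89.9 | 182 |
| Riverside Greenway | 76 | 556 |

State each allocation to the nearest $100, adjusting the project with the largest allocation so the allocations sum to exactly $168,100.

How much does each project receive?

Lane-miles total 400.9; clients served total 2,022.
Blended shares (75% lane-miles + 25% clients served): East Annex 0.4051; Redwood Reservoir 0.1933; Lakeview Overpass 0.1907; Riverside Greenway 0.2109.
Unrounded shares: East Annex 68,103.08; Redwood Reservoir 32,486.20; Lakeview Overpass 32,054.41; Riverside Greenway 35,456.31.
After rounding ($100): East Annex $68,100; Redwood Reservoir $32,500; Lakeview Overpass $32,100; Riverside Greenway $35,500. Sum = $168,200.
Difference $168,100 − $168,200 = −$100 applied to largest allocation (East Annex): East Annex becomes $68,000.

East Annex: $68,000 · Redwood Reservoir: $32,500 · Lakeview Overpass: $32,100 · Riverside Greenway: $35,500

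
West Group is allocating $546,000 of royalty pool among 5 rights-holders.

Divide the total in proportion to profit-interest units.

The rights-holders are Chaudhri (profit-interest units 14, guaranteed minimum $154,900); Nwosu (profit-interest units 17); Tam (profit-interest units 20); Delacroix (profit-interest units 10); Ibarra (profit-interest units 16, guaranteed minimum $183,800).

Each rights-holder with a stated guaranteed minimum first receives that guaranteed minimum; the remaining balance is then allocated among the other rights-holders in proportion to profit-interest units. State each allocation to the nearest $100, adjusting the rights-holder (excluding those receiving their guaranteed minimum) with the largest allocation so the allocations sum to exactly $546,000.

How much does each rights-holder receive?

Chaudhri: $154,900 · Nwosu: $75,000 · Tam: $88,200 · Delacroix: $44,100 · Ibarra: $183,800

Fund the minimums — Chaudhri $154,900; Ibarra $183,800. Remaining pool $207,300.
Remaining pool split over remaining profit-interest units 47: Nwosu 74,980.85 → $75,000; Tam 88,212.77 → $88,200; Delacroix 44,106.38 → $44,100.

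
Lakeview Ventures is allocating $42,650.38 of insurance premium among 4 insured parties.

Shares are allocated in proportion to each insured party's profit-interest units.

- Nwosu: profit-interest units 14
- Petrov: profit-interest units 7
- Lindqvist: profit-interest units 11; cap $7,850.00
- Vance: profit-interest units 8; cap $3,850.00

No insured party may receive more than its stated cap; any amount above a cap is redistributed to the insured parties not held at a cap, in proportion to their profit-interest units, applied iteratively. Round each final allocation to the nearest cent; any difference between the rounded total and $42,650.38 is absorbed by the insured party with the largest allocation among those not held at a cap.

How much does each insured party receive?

Nwosu: $20,633.59 · Petrov: $10,316.79 · Lindqvist: $7,850.00 · Vance: $3,850.00

Sum of profit-interest units: 40.
Proportional shares (ignoring caps): Nwosu 14,927.6330; Petrov 7,463.8165; Lindqvist 11,728.8545; Vance 8,530.0760.
Capped: Lindqvist ($7,850.00), Vance ($3,850.00); balance $30,950.38 reallocated over remaining profit-interest units 21.
Redistributed shares: Nwosu 20,633.5867 → $20,633.59; Petrov 10,316.7933 → $10,316.79.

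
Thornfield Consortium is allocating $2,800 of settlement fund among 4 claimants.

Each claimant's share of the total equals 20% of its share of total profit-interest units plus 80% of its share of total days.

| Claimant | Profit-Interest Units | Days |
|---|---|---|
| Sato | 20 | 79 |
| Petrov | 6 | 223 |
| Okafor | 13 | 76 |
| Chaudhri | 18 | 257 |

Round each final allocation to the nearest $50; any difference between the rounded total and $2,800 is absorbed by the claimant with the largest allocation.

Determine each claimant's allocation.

Sato: $500; Petrov: $850; Okafor: $400; Chaudhri: $1,050

Profit-interest units total 57; days total 635.
Composite weights (20% profit-interest units + 80% days): Sato 0.1697; Petrov 0.3020; Okafor 0.1414; Chaudhri 0.3869.
Unrounded shares: Sato 475.17; Petrov 845.59; Okafor 395.81; Chaudhri 1,083.42.
At nearest $50: Sato $500; Petrov $850; Okafor $400; Chaudhri $1,100. Sum = $2,850.
Difference $2,800 − $2,850 = −$50 applied to largest allocation (Chaudhri): Chaudhri becomes $1,050.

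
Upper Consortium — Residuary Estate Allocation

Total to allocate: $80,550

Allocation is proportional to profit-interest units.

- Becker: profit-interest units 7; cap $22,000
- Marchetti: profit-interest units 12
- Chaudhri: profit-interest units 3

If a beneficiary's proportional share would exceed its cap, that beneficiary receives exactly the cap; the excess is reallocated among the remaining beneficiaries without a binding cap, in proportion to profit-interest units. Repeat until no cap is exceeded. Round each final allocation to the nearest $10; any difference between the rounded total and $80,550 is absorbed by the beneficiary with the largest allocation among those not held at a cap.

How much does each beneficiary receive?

Sum of profit-interest units: 22.
Proportional shares (ignoring caps): Becker 25,629.55; Marchetti 43,936.36; Chaudhri 10,984.09.
Held at cap: Becker ($22,000); balance $58,550 reallocated over remaining profit-interest units 15.
Remaining shares: Marchetti 46,840.00 → $46,840; Chaudhri 11,710.00 → $11,710.

Becker: $22,000; Marchetti: $46,840; Chaudhri: $11,710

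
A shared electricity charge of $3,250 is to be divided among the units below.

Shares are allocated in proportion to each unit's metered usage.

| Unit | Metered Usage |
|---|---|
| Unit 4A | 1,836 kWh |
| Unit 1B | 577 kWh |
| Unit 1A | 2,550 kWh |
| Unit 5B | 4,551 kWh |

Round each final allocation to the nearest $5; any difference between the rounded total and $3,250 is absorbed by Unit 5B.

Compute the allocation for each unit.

Unit 4A: $625; Unit 1B: $195; Unit 1A: $870; Unit 5B: $1,560

Sum of metered usage: 9,514.
Pro-rata amounts: Unit 4A 1,836/9,514 × $3,250 = 627.18; Unit 1B 577/9,514 × $3,250 = 197.10; Unit 1A 2,550/9,514 × $3,250 = 871.08; Unit 5B 4,551/9,514 × $3,250 = 1,554.63.
At nearest $5: Unit 4A $625; Unit 1B $195; Unit 1A $870; Unit 5B $1,555. Sum = $3,245.
Difference $3,250 − $3,245 = +$5 applied to Unit 5B: Unit 5B becomes $1,560.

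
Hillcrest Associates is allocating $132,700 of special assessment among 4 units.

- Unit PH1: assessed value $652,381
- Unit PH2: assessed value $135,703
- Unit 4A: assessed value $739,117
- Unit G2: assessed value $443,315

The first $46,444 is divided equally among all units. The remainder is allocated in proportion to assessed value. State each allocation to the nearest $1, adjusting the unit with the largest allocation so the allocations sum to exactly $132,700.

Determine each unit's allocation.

Equal tier: $46,444 ÷ 4 = $11,611 apiece.
Remainder $86,256 by assessed value (total 1,970,516): Unit PH1 28,556.87 → $28,557; Unit PH2 5,940.17 → $5,940; Unit 4A 32,353.59 → $32,354; Unit G2 19,405.36 → $19,405.
Totals: Unit PH1 $11,611 + $28,557 = $40,168; Unit PH2 $11,611 + $5,940 = $17,551; Unit 4A $11,611 + $32,354 = $43,965; Unit G2 $11,611 + $19,405 = $31,016.

Unit PH1: $40,168; Unit PH2: $17,551; Unit 4A: $43,965; Unit G2: $31,016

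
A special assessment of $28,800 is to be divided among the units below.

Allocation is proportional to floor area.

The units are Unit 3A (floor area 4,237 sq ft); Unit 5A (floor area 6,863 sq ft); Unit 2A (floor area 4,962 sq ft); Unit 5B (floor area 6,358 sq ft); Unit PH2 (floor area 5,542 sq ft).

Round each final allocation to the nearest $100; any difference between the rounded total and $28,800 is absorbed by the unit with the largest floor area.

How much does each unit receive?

Combined floor area = 4,237 + 6,863 + 4,962 + 6,358 + 5,542 = 27,962.
Unrounded shares: Unit 3A 4,363.98; Unit 5A 7,068.68; Unit 2A 5,110.71; Unit 5B 6,548.54; Unit PH2 5,708.09.
Rounded to nearest $100: Unit 3A $4,400; Unit 5A $7,100; Unit 2A $5,100; Unit 5B $6,500; Unit PH2 $5,700. Sum = $28,800.
Rounded total matches; no reconciliation needed.

Unit 3A: $4,400 | Unit 5A: $7,100 | Unit 2A: $5,100 | Unit 5B: $6,500 | Unit PH2: $5,700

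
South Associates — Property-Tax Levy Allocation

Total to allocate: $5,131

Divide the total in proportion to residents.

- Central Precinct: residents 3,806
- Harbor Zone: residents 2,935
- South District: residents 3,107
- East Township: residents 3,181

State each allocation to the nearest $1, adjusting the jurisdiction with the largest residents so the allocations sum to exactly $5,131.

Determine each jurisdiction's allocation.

Combined residents = 3,806 + 2,935 + 3,107 + 3,181 = 13,029.
Unrounded shares: Central Precinct 1,498.86; Harbor Zone 1,155.84; South District 1,223.58; East Township 1,252.72.
Rounded to nearest $1: Central Precinct $1,499; Harbor Zone $1,156; South District $1,224; East Township $1,253. Sum = $5,132.
Difference $5,131 − $5,132 = −$1 applied to largest residents (Central Precinct): Central Precinct becomes $1,498.

Central Precinct: $1,498 | Harbor Zone: $1,156 | South District: $1,224 | East Township: $1,253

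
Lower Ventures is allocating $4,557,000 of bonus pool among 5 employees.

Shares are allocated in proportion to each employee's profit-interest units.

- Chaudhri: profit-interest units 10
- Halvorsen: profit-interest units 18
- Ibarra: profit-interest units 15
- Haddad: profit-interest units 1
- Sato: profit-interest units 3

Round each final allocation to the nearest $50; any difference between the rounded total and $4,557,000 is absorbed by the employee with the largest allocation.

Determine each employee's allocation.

Chaudhri: $969,550 · Halvorsen: $1,745,300 · Ibarra: $1,454,350 · Haddad: $96,950 · Sato: $290,850

Sum of profit-interest units: 47.
Pro-rata amounts: Chaudhri 10/47 × $4,557,000 = 969,574.47; Halvorsen 18/47 × $4,557,000 = 1,745,234.04; Ibarra 15/47 × $4,557,000 = 1,454,361.70; Haddad 1/47 × $4,557,000 = 96,957.45; Sato 3/47 × $4,557,000 = 290,872.34.
Rounded to nearest $50: Chaudhri $969,550; Halvorsen $1,745,250; Ibarra $1,454,350; Haddad $96,950; Sato $290,850. Sum = $4,556,950.
Difference $4,557,000 − $4,556,950 = +$50 applied to largest allocation (Halvorsen): Halvorsen becomes $1,745,300.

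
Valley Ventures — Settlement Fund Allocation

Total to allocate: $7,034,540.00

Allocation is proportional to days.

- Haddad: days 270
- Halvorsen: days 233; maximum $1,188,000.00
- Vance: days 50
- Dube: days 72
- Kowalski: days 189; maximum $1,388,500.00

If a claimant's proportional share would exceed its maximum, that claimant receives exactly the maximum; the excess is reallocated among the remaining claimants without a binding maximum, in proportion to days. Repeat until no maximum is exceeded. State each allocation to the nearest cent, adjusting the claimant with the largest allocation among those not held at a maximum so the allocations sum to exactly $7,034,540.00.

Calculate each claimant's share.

Combined days = 814.
Proportional shares (ignoring caps): Haddad 2,333,324.0786; Halvorsen 2,013,572.2604; Vance 432,097.0516; Dube 622,219.7543; Kowalski 1,633,326.85504.
Cap binds for Halvorsen ($1,188,000.00), Kowalski ($1,388,500.00); balance $4,458,040.00 reallocated over remaining days 392.
Remaining shares: Haddad 3,070,588.7755 → $3,070,588.78; Vance 568,627.5510 → $568,627.55; Dube 818,823.6735 → $818,823.67.

Haddad: $3,070,588.78; Halvorsen: $1,188,000.00; Vance: $568,627.55; Dube: $818,823.67; Kowalski: $1,388,500.00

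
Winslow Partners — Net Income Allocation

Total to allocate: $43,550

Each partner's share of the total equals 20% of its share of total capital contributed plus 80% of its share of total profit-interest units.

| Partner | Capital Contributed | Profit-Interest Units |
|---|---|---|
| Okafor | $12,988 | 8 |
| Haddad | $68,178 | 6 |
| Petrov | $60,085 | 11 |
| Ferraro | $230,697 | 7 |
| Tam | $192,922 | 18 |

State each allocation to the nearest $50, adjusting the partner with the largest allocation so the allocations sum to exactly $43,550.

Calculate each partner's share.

Okafor: $5,750; Haddad: $5,250; Petrov: $8,600; Ferraro: $8,450; Tam: $15,500

Totals — capital contributed 564,870, profit-interest units 50.
Blended shares (20% capital contributed + 80% profit-interest units): Okafor 0.1326; Haddad 0.1201; Petrov 0.1973; Ferraro 0.1937; Tam 0.3563.
Pro-rata amounts: Okafor 5,774.67; Haddad 5,232.07; Petrov 8,591.28; Ferraro 8,434.83; Tam 15,517.16.
Rounded to nearest $50: Okafor $5,750; Haddad $5,250; Petrov $8,600; Ferraro $8,450; Tam $15,500. Sum = $43,550.
Sum already equals the total — no adjustment.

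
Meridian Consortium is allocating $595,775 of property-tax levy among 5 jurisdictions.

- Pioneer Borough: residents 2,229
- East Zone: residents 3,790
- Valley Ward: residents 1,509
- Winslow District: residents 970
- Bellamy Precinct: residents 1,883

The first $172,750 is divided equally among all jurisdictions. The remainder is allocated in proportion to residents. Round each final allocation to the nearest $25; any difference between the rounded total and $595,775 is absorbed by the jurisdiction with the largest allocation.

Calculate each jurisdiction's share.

$172,750 shared equally gives $34,550 per jurisdiction.
Remainder $423,025 by residents (total 10,381): Pioneer Borough 90,831.59 → $90,825; East Zone 154,442.23 → $154,450; Valley Ward 61,491.64 → $61,500; Winslow District 39,527.43 → $39,525; Bellamy Precinct 76,732.11 → $76,725.
Totals: Pioneer Borough $34,550 + $90,825 = $125,375; East Zone $34,550 + $154,450 = $189,000; Valley Ward $34,550 + $61,500 = $96,050; Winslow District $34,550 + $39,525 = $74,075; Bellamy Precinct $34,550 + $76,725 = $111,275.

Pioneer Borough: $125,375 | East Zone: $189,000 | Valley Ward: $96,050 | Winslow District: $74,075 | Bellamy Precinct: $111,275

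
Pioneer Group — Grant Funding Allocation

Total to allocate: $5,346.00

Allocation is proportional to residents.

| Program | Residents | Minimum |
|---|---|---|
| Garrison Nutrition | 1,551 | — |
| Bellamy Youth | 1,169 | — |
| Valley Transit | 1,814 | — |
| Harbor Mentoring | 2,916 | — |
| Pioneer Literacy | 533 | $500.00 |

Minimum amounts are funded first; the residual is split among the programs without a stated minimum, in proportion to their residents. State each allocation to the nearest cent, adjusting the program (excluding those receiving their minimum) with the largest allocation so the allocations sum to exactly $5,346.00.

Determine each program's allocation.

Minimums first: Pioneer Literacy $500.00. Remaining pool $4,846.00.
Remaining pool split over remaining residents 7,450: Garrison Nutrition 1,008.8787 → $1,008.88; Bellamy Youth 760.3992 → $760.40; Valley Transit 1,179.9522 → $1,179.95; Harbor Mentoring 1,896.7699 → $1,896.77.

Garrison Nutrition: $1,008.88 · Bellamy Youth: $760.40 · Valley Transit: $1,179.95 · Harbor Mentoring: $1,896.77 · Pioneer Literacy: $500.00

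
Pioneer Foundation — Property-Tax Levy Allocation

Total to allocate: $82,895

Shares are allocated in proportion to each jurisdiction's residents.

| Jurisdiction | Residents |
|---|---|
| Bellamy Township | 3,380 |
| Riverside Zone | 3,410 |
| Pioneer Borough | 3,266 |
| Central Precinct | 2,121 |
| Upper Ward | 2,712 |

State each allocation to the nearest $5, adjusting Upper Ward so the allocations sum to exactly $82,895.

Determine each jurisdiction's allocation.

Combined residents = 14,889.
Unrounded shares: Bellamy Township 3,380/14,889 × $82,895 = 18,818.26; Riverside Zone 3,410/14,889 × $82,895 = 18,985.29; Pioneer Borough 3,266/14,889 × $82,895 = 18,183.56; Central Precinct 2,121/14,889 × $82,895 = 11,808.74; Upper Ward 2,712/14,889 × $82,895 = 15,099.15.
At nearest $5: Bellamy Township $18,820; Riverside Zone $18,985; Pioneer Borough $18,185; Central Precinct $11,810; Upper Ward $15,100. Sum = $82,900.
Difference $82,895 − $82,900 = −$5 applied to Upper Ward: Upper Ward becomes $15,095.

Bellamy Township: $18,820; Riverside Zone: $18,985; Pioneer Borough: $18,185; Central Precinct: $11,810; Upper Ward: $15,095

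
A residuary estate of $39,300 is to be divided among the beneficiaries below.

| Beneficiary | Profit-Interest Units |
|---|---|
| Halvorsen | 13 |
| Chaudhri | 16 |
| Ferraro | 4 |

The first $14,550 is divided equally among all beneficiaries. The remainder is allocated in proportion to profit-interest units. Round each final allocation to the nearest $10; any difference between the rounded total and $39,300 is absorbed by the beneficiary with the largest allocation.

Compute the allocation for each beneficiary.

First tranche $14,550 split equally: $4,850 each.
Remainder $24,750 by profit-interest units (total 33): Halvorsen 9,750.00 → $9,750; Chaudhri 12,000.00 → $12,000; Ferraro 3,000.00 → $3,000.
Totals: Halvorsen $4,850 + $9,750 = $14,600; Chaudhri $4,850 + $12,000 = $16,850; Ferraro $4,850 + $3,000 = $7,850.

Halvorsen: $14,600 · Chaudhri: $16,850 · Ferraro: $7,850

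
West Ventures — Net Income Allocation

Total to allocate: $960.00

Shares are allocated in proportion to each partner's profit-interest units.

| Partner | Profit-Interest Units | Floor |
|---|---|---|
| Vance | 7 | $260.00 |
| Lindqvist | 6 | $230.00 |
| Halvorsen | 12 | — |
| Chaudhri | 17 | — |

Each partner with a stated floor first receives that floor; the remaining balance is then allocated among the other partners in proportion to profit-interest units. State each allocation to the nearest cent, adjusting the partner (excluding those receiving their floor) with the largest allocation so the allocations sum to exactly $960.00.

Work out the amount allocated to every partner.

Vance: $260.00; Lindqvist: $230.00; Halvorsen: $194.48; Chaudhri: $275.52

Fund the minimums — Vance $260.00; Lindqvist $230.00. Remaining pool $470.00.
Remaining pool split over remaining profit-interest units 29: Halvorsen 194.4828 → $194.48; Chaudhri 275.5172 → $275.52.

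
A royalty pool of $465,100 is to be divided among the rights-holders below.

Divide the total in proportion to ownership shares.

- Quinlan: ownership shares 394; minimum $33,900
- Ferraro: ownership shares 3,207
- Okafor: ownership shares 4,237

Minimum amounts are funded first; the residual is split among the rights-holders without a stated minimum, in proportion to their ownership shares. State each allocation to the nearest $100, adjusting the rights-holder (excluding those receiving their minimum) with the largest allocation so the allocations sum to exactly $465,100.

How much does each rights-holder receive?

Quinlan: $33,900 · Ferraro: $185,800 · Okafor: $245,400

Guaranteed amounts: Quinlan $33,900. Residual $431,200.
Residual split over remaining ownership shares 7,444: Ferraro 185,768.19 → $185,800; Okafor 245,431.81 → $245,400.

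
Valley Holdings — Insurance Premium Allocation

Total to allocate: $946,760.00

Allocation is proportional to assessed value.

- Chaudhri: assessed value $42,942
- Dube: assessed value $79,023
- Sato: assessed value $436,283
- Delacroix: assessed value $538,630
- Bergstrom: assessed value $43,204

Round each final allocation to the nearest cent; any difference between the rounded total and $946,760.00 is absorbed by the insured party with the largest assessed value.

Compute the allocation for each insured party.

Sum of assessed value: 42,942 + 79,023 + 436,283 + 538,630 + 43,204 = 1,140,082.
Proportional shares: Chaudhri 35,660.3893; Dube 65,623.1881; Sato 362,303.1441; Delacroix 447,295.3163; Bergstrom 35,877.9623.
At nearest cent: Chaudhri $35,660.39; Dube $65,623.19; Sato $362,303.14; Delacroix $447,295.32; Bergstrom $35,877.96. Sum = $946,760.00.
Rounded total matches; no reconciliation needed.

Chaudhri: $35,660.39 · Dube: $65,623.19 · Sato: $362,303.14 · Delacroix: $447,295.32 · Bergstrom: $35,877.96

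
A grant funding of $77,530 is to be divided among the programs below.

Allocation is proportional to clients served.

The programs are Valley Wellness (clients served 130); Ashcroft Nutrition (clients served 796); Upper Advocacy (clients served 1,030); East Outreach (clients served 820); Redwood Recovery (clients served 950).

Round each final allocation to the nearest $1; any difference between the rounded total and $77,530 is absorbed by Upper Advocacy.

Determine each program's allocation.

Combined clients served = 3,726.
Pro-rata amounts: Valley Wellness 130/3,726 × $77,530 = 2,705.02; Ashcroft Nutrition 796/3,726 × $77,530 = 16,563.04; Upper Advocacy 1,030/3,726 × $77,530 = 21,432.07; East Outreach 820/3,726 × $77,530 = 17,062.43; Redwood Recovery 950/3,726 × $77,530 = 19,767.44.
After rounding ($1): Valley Wellness $2,705; Ashcroft Nutrition $16,563; Upper Advocacy $21,432; East Outreach $17,062; Redwood Recovery $19,767. Sum = $77,529.
Difference $77,530 − $77,529 = +$1 applied to Upper Advocacy: Upper Advocacy becomes $21,433.

Valley Wellness: $2,705; Ashcroft Nutrition: $16,563; Upper Advocacy: $21,433; East Outreach: $17,062; Redwood Recovery: $19,767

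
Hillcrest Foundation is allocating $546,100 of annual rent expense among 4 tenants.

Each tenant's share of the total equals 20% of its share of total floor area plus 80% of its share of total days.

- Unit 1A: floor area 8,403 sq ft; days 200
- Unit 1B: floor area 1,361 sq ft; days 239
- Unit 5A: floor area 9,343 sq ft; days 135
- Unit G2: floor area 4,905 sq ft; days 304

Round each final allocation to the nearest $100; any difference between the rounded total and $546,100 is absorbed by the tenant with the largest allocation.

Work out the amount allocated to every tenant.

Floor area total 24,012; days total 878.
Combined weights (20% floor area + 80% days): Unit 1A 0.2522; Unit 1B 0.2291; Unit 5A 0.2008; Unit G2 0.3178.
Unrounded shares: Unit 1A 137,738.63; Unit 1B 125,113.50; Unit 5A 109,671.22; Unit G2 173,576.65.
At nearest $100: Unit 1A $137,700; Unit 1B $125,100; Unit 5A $109,700; Unit G2 $173,600. Sum = $546,100.
No rounding difference to absorb.

Unit 1A: $137,700; Unit 1B: $125,100; Unit 5A: $109,700; Unit G2: $173,600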